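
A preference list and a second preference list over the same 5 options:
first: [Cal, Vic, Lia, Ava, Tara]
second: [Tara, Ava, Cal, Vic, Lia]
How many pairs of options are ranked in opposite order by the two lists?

Assign each item its position (1..5) in the first ordering, then rewrite the second ordering as that position sequence:
positions: Cal→1, Vic→2, Lia→3, Ava→4, Tara→5
second ordering as positions: [5, 4, 1, 2, 3]
Discordant pairs = inversions in this position sequence.
5: 4, 1, 2, 3 → 4
4: 1, 2, 3 → 3
1: 0
2: 0
3: 0
Total: 4 + 3 + 0 + 0 + 0 = 7

7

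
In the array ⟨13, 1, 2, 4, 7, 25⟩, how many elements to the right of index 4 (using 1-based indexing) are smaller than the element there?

0

The element at index 4 is 4.
Elements after it: 7, 25
None of them are smaller than 4.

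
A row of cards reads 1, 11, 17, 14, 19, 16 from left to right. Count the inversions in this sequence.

Inversions: 3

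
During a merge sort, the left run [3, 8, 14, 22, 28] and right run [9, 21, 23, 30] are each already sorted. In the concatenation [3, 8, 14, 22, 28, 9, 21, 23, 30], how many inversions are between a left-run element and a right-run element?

For each element r of the right run, count left-run elements greater than r:
r = 9: 14, 22, 28 → 3
r = 21: 22, 28 → 2
r = 23: 28 → 1
r = 30: none → 0
Cross-inversions: 3 + 2 + 1 + 0 = 6

6 split inversions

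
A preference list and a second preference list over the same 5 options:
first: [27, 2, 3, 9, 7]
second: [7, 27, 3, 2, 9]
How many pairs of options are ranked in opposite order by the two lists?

Assign each item its position (1..5) in the first ordering, then rewrite the second ordering as that position sequence:
positions: 27→1, 2→2, 3→3, 9→4, 7→5
second ordering as positions: [5, 1, 3, 2, 4]
Discordant pairs = inversions in this position sequence.
5: 1, 3, 2, 4 → 4
1: 0
3: 2 → 1
2: 0
4: 0
Total: 4 + 0 + 1 + 0 + 0 = 5

5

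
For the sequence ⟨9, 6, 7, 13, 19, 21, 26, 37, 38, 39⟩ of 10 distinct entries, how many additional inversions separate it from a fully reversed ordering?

Maximum inversions for 10 distinct elements is C(10, 2) = 10·9/2 = 45.
Current inversions — for each element, count later smaller elements:
9: 2
6: 0
7: 0
13: 0
19: 0
21: 0
26: 0
37: 0
38: 0
39: 0
Current total: 2 + 0 + 0 + 0 + 0 + 0 + 0 + 0 + 0 + 0 = 2
Shortfall: 45 − 2 = 43

43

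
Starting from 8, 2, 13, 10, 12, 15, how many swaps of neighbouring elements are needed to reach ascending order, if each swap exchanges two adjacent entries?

3

Minimum adjacent swaps = number of inversions (each swap of adjacent out-of-order elements removes one inversion and no swap can remove more).
Count inversions — for each element, later elements that are smaller:
8: 2 → 1
2: none → 0
13: 10, 12 → 2
10: none → 0
12: none → 0
15: none → 0
Total inversions: 1 + 0 + 2 + 0 + 0 + 0 = 3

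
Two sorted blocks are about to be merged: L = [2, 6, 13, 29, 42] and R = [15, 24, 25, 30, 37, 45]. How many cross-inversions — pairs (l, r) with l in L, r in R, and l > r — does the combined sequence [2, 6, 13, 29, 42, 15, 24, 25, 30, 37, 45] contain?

8

Take each right-half value and tally the left-half values above it:
r = 15: 29, 42 → 2
r = 24: 29, 42 → 2
r = 25: 29, 42 → 2
r = 30: 42 → 1
r = 37: 42 → 1
r = 45: none → 0
Cross-inversions: 2 + 2 + 2 + 1 + 1 + 0 = 8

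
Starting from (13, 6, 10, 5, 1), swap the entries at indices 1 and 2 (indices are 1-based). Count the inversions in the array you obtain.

8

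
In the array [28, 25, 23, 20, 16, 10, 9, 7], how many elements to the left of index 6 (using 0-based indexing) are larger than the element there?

The element at index 6 is 9.
Elements before it: 28, 25, 23, 20, 16, 10
Those larger than 9: 28, 25, 23, 20, 16, 10

6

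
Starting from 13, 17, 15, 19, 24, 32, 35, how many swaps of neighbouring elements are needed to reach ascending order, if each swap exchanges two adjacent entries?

1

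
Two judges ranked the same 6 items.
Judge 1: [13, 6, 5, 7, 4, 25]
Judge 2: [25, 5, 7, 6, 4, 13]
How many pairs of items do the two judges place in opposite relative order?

11

Assign each item its position (1..6) in the first ordering, then rewrite the second ordering as that position sequence:
positions: 13→1, 6→2, 5→3, 7→4, 4→5, 25→6
second ordering as positions: [6, 3, 4, 2, 5, 1]
Discordant pairs = inversions in this position sequence.
6: 3, 4, 2, 5, 1 → 5
3: 2, 1 → 2
4: 2, 1 → 2
2: 1 → 1
5: 1 → 1
1: 0
Total: 5 + 2 + 2 + 1 + 1 + 0 = 11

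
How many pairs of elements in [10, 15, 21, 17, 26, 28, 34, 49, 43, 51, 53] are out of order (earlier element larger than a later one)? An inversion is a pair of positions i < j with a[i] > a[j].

2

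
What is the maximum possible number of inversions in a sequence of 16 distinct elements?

120 inversions

The maximum occurs when the array is in strictly decreasing order: every one of the C(16, 2) pairs is inverted.
C(16, 2) = 16·15/2 = 120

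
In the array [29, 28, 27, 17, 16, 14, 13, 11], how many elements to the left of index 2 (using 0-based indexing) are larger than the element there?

The element at index 2 is 27.
Elements before it: 29, 28
Those larger than 27: 29, 28

2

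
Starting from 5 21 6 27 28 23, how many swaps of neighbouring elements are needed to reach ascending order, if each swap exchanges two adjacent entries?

The minimum number of adjacent swaps to sort an array equals its inversion count, since every such swap removes exactly one inversion.
Count inversions — for each element, later elements that are smaller:
5: none → 0
21: 6 → 1
6: none → 0
27: 23 → 1
28: 23 → 1
23: none → 0
Total inversions: 0 + 1 + 0 + 1 + 1 + 0 = 3

Swaps: 3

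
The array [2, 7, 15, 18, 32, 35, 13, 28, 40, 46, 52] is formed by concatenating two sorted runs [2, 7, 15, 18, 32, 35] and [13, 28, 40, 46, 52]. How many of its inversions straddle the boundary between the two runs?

For each element r of the right run, count left-run elements greater than r:
r = 13: 15, 18, 32, 35 → 4
r = 28: 32, 35 → 2
r = 40: none → 0
r = 46: none → 0
r = 52: none → 0
Cross-inversions: 4 + 2 + 0 + 0 + 0 = 6

6 cross-inversions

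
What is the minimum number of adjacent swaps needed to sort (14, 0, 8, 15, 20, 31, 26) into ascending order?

3 adjacent swaps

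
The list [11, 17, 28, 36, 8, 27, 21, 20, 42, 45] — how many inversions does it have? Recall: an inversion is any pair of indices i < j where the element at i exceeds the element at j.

13

Count, for each position, how many later elements it exceeds:
11 → 8 → 1
17 → 8 → 1
28 → 8, 27, 21, 20 → 4
36 → 8, 27, 21, 20 → 4
8 → none → 0
27 → 21, 20 → 2
21 → 20 → 1
20 → none → 0
42 → none → 0
45 → none → 0
Sum: 1 + 1 + 4 + 4 + 0 + 2 + 1 + 0 + 0 + 0 = 13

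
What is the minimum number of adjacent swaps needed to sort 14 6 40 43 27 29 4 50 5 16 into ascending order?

Each adjacent swap fixes exactly one inversion, so the minimum swap count equals the number of inversions.
Count inversions — for each element, later elements that are smaller:
14: 6, 4, 5 → 3
6: 4, 5 → 2
40: 27, 29, 4, 5, 16 → 5
43: 27, 29, 4, 5, 16 → 5
27: 4, 5, 16 → 3
29: 4, 5, 16 → 3
4: none → 0
50: 5, 16 → 2
5: none → 0
16: none → 0
Total inversions: 3 + 2 + 5 + 5 + 3 + 3 + 0 + 2 + 0 + 0 = 23

23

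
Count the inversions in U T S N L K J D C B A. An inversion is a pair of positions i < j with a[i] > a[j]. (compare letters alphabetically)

55 out-of-order pairs

Element-by-element contributions:
U → T, S, N, L, K, J, D, C, B, A → 10
T → S, N, L, K, J, D, C, B, A → 9
S → N, L, K, J, D, C, B, A → 8
N → L, K, J, D, C, B, A → 7
L → K, J, D, C, B, A → 6
K → J, D, C, B, A → 5
J → D, C, B, A → 4
D → C, B, A → 3
C → B, A → 2
B → A → 1
A → none → 0
Sum: 10 + 9 + 8 + 7 + 6 + 5 + 4 + 3 + 2 + 1 + 0 = 55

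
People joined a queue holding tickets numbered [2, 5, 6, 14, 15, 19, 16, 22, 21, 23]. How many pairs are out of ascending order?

Count, for each position, how many later elements it exceeds:
2: 0
5: 0
6: 0
14: 0
15: 0
19: 1
16: 0
22: 1
21: 0
23: 0
Sum: 0 + 0 + 0 + 0 + 0 + 1 + 0 + 1 + 0 + 0 = 2

2 out-of-order pairs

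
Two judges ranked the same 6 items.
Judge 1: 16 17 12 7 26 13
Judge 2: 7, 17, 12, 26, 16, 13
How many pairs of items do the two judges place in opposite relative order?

Assign each item its position (1..6) in the first ordering, then rewrite the second ordering as that position sequence:
positions: 16→1, 17→2, 12→3, 7→4, 26→5, 13→6
second ordering as positions: [4, 2, 3, 5, 1, 6]
Discordant pairs = inversions in this position sequence.
4: 2, 3, 1 → 3
2: 1 → 1
3: 1 → 1
5: 1 → 1
1: 0
6: 0
Total: 3 + 1 + 1 + 1 + 0 + 0 = 6

6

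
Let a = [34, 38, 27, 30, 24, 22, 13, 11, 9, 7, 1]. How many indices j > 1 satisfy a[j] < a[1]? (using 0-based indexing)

The element at index 1 is 38.
Elements after it: 27, 30, 24, 22, 13, 11, 9, 7, 1
Those smaller than 38: 27, 30, 24, 22, 13, 11, 9, 7, 1

9 such elements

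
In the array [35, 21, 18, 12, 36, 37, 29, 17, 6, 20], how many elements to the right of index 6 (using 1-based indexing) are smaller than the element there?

The element at index 6 is 37.
Elements after it: 29, 17, 6, 20
Those smaller than 37: 29, 17, 6, 20

4 such elements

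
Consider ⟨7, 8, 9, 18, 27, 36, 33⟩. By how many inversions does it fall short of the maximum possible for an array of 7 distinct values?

Maximum inversions for 7 distinct elements is C(7, 2) = 7·6/2 = 21.
Current inversions — for each element, count later smaller elements:
7: 0
8: 0
9: 0
18: 0
27: 0
36: 1
33: 0
Current total: 0 + 0 + 0 + 0 + 0 + 1 + 0 = 1
Shortfall: 21 − 1 = 20

20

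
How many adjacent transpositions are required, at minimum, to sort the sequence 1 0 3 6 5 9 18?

Each adjacent swap fixes exactly one inversion, so the minimum swap count equals the number of inversions.
Count inversions — for each element, later elements that are smaller:
1: 0 → 1
0: none → 0
3: none → 0
6: 5 → 1
5: none → 0
9: none → 0
18: none → 0
Total inversions: 1 + 0 + 0 + 1 + 0 + 0 + 0 = 2

2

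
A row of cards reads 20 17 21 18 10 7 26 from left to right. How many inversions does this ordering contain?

Out-of-order index pairs (0-indexed):
(0,1): 20 > 17
(0,3): 20 > 18
(0,4): 20 > 10
(0,5): 20 > 7
(1,4): 17 > 10
(1,5): 17 > 7
(2,3): 21 > 18
(2,4): 21 > 10
(2,5): 21 > 7
(3,4): 18 > 10
(3,5): 18 > 7
(4,5): 10 > 7
That's 12 pairs.

12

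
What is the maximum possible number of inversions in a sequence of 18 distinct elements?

Inversions: 153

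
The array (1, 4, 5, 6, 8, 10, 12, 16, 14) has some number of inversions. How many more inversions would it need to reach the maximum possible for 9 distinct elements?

Maximum inversions for 9 distinct elements is C(9, 2) = 9·8/2 = 36.
Current inversions — for each element, count later smaller elements:
1: 0
4: 0
5: 0
6: 0
8: 0
10: 0
12: 0
16: 1
14: 0
Current total: 0 + 0 + 0 + 0 + 0 + 0 + 0 + 1 + 0 = 1
Shortfall: 36 − 1 = 35

35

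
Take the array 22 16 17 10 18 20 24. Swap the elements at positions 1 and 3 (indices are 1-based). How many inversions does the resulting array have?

Positions 1 and 3 hold 22 and 17; after swapping, the array is [17, 16, 22, 10, 18, 20, 24].
Element-by-element contributions:
17 → 16, 10 → 2
16 → 10 → 1
22 → 10, 18, 20 → 3
10 → none → 0
18 → none → 0
20 → none → 0
24 → none → 0
Sum: 2 + 1 + 3 + 0 + 0 + 0 + 0 = 6

6 inversions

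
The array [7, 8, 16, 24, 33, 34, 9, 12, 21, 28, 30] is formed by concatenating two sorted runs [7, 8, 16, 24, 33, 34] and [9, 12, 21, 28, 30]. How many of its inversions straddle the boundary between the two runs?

15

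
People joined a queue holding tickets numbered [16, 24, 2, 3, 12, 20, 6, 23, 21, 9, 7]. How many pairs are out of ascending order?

For each element, count later entries that are smaller:
16: 6
24: 9
2: 0
3: 0
12: 3
20: 3
6: 0
23: 3
21: 2
9: 1
7: 0
Sum: 6 + 9 + 0 + 0 + 3 + 3 + 0 + 3 + 2 + 1 + 0 = 27

27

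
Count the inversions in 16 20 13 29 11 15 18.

11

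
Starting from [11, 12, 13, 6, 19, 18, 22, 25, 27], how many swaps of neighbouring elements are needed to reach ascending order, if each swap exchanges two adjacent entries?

The minimum number of adjacent swaps to sort an array equals its inversion count, since every such swap removes exactly one inversion.
Count inversions — for each element, later elements that are smaller:
11: 6 → 1
12: 6 → 1
13: 6 → 1
6: none → 0
19: 18 → 1
18: none → 0
22: none → 0
25: none → 0
27: none → 0
Total inversions: 1 + 1 + 1 + 0 + 1 + 0 + 0 + 0 + 0 = 4

4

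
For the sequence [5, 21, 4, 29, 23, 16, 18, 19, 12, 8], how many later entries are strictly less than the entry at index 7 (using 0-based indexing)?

2

The element at index 7 is 19.
Elements after it: 12, 8
Those smaller than 19: 12, 8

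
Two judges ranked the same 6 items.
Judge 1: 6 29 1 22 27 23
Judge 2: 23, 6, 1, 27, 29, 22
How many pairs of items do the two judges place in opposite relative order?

Assign each item its position (1..6) in the first ordering, then rewrite the second ordering as that position sequence:
positions: 6→1, 29→2, 1→3, 22→4, 27→5, 23→6
second ordering as positions: [6, 1, 3, 5, 2, 4]
Discordant pairs = inversions in this position sequence.
6: 1, 3, 5, 2, 4 → 5
1: 0
3: 2 → 1
5: 2, 4 → 2
2: 0
4: 0
Total: 5 + 0 + 1 + 2 + 0 + 0 = 8

There are 8 discordant pairs.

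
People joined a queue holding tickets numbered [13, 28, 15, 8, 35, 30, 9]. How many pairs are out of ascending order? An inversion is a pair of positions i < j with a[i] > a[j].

10 out-of-order pairs

Out-of-order index pairs (1-indexed):
(1,4): 13 > 8
(1,7): 13 > 9
(2,3): 28 > 15
(2,4): 28 > 8
(2,7): 28 > 9
(3,4): 15 > 8
(3,7): 15 > 9
(5,6): 35 > 30
(5,7): 35 > 9
(6,7): 30 > 9
That's 10 pairs.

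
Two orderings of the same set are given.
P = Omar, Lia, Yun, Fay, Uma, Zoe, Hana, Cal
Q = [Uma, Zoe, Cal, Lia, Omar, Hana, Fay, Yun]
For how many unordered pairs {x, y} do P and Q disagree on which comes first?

17

Assign each item its position (1..8) in the first ordering, then rewrite the second ordering as that position sequence:
positions: Omar→1, Lia→2, Yun→3, Fay→4, Uma→5, Zoe→6, Hana→7, Cal→8
second ordering as positions: [5, 6, 8, 2, 1, 7, 4, 3]
Discordant pairs = inversions in this position sequence.
5: 2, 1, 4, 3 → 4
6: 2, 1, 4, 3 → 4
8: 2, 1, 7, 4, 3 → 5
2: 1 → 1
1: 0
7: 4, 3 → 2
4: 3 → 1
3: 0
Total: 4 + 4 + 5 + 1 + 0 + 2 + 1 + 0 = 17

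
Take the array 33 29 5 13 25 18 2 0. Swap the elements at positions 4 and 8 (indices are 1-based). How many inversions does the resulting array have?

20 inversions

Positions 4 and 8 hold 13 and 0; after swapping, the array is [33, 29, 5, 0, 25, 18, 2, 13].
Sweep left to right; for each value list the smaller values that follow it:
33 → 29, 5, 0, 25, 18, 2, 13 → 7
29 → 5, 0, 25, 18, 2, 13 → 6
5 → 0, 2 → 2
0 → none → 0
25 → 18, 2, 13 → 3
18 → 2, 13 → 2
2 → none → 0
13 → none → 0
Sum: 7 + 6 + 2 + 0 + 3 + 2 + 0 + 0 = 20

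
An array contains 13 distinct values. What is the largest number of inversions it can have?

78

The maximum occurs when the array is in strictly decreasing order: every one of the C(13, 2) pairs is inverted.
C(13, 2) = 13·12/2 = 78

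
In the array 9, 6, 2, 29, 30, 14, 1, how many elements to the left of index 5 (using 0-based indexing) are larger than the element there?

2 such elements

The element at index 5 is 14.
Elements before it: 9, 6, 2, 29, 30
Those larger than 14: 29, 30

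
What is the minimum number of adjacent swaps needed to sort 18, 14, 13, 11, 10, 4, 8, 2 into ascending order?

27 adjacent swaps

Minimum adjacent swaps = number of inversions (each swap of adjacent out-of-order elements removes one inversion and no swap can remove more).
Count inversions — for each element, later elements that are smaller:
18: 14, 13, 11, 10, 4, 8, 2 → 7
14: 13, 11, 10, 4, 8, 2 → 6
13: 11, 10, 4, 8, 2 → 5
11: 10, 4, 8, 2 → 4
10: 4, 8, 2 → 3
4: 2 → 1
8: 2 → 1
2: none → 0
Total inversions: 7 + 6 + 5 + 4 + 3 + 1 + 1 + 0 = 27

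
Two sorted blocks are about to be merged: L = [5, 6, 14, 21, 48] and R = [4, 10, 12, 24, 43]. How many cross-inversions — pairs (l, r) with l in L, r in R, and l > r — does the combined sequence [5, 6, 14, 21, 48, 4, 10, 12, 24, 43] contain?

Count, for every r in R, how many entries of L exceed r:
r = 4: 5, 6, 14, 21, 48 → 5
r = 10: 14, 21, 48 → 3
r = 12: 14, 21, 48 → 3
r = 24: 48 → 1
r = 43: 48 → 1
Cross-inversions: 5 + 3 + 3 + 1 + 1 = 13

13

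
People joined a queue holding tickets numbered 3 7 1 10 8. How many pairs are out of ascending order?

Inversion pairs (indices are 0-based):
(0,2): 3 > 1
(1,2): 7 > 1
(3,4): 10 > 8
That's 3 pairs.

3 inversions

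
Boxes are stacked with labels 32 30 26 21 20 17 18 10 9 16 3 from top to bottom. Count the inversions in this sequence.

There are 52 inversions.

For each element, count later entries that are smaller:
32: 10
30: 9
26: 8
21: 7
20: 6
17: 4
18: 4
10: 2
9: 1
16: 1
3: 0
Sum: 10 + 9 + 8 + 7 + 6 + 4 + 4 + 2 + 1 + 1 + 0 = 52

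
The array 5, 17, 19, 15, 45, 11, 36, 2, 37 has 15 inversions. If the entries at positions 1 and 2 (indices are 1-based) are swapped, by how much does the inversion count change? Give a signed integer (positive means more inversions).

+1

Positions 1 and 2 hold 5 and 17; after swapping, the array is [17, 5, 19, 15, 45, 11, 36, 2, 37].
Element-by-element contributions:
17 → 5, 15, 11, 2 → 4
5 → 2 → 1
19 → 15, 11, 2 → 3
15 → 11, 2 → 2
45 → 11, 36, 2, 37 → 4
11 → 2 → 1
36 → 2 → 1
2 → none → 0
37 → none → 0
Sum: 4 + 1 + 3 + 2 + 4 + 1 + 1 + 0 + 0 = 16
Change: 16 − 15 = +1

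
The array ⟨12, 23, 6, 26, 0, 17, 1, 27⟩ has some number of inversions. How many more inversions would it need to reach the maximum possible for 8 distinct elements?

15

Maximum inversions for 8 distinct elements is C(8, 2) = 8·7/2 = 28.
Current inversions — for each element, count later smaller elements:
12: 3
23: 4
6: 2
26: 3
0: 0
17: 1
1: 0
27: 0
Current total: 3 + 4 + 2 + 3 + 0 + 1 + 0 + 0 = 13
Shortfall: 28 − 13 = 15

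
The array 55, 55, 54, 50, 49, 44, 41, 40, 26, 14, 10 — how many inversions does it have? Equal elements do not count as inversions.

There are 54 inversions.

Count, for each position, how many later elements it exceeds:
55 → 54, 50, 49, 44, 41, 40, 26, 14, 10 → 9
55 → 54, 50, 49, 44, 41, 40, 26, 14, 10 → 9
54 → 50, 49, 44, 41, 40, 26, 14, 10 → 8
50 → 49, 44, 41, 40, 26, 14, 10 → 7
49 → 44, 41, 40, 26, 14, 10 → 6
44 → 41, 40, 26, 14, 10 → 5
41 → 40, 26, 14, 10 → 4
40 → 26, 14, 10 → 3
26 → 14, 10 → 2
14 → 10 → 1
10 → none → 0
Sum: 9 + 9 + 8 + 7 + 6 + 5 + 4 + 3 + 2 + 1 + 0 = 54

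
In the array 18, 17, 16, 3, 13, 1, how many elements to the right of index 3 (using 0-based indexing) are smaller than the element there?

The element at index 3 is 3.
Elements after it: 13, 1
Those smaller than 3: 1

1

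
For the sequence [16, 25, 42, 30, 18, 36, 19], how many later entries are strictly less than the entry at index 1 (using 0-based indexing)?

2

The element at index 1 is 25.
Elements after it: 42, 30, 18, 36, 19
Those smaller than 25: 18, 19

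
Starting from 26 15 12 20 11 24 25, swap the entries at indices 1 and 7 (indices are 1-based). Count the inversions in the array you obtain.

9

Positions 1 and 7 hold 26 and 25; after swapping, the array is [25, 15, 12, 20, 11, 24, 26].
Sweep left to right; for each value list the smaller values that follow it:
25: 5
15: 2
12: 1
20: 1
11: 0
24: 0
26: 0
Sum: 5 + 2 + 1 + 1 + 0 + 0 + 0 = 9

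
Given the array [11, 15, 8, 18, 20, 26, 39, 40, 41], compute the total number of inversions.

2

Sweep left to right; for each value list the smaller values that follow it:
11: 1
15: 1
8: 0
18: 0
20: 0
26: 0
39: 0
40: 0
41: 0
Sum: 1 + 1 + 0 + 0 + 0 + 0 + 0 + 0 + 0 = 2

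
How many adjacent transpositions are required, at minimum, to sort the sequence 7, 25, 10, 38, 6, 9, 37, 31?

There are 11 adjacent swaps.

The minimum number of adjacent swaps to sort an array equals its inversion count, since every such swap removes exactly one inversion.
Count inversions — for each element, later elements that are smaller:
7: 6 → 1
25: 10, 6, 9 → 3
10: 6, 9 → 2
38: 6, 9, 37, 31 → 4
6: none → 0
9: none → 0
37: 31 → 1
31: none → 0
Total inversions: 1 + 3 + 2 + 4 + 0 + 0 + 1 + 0 = 11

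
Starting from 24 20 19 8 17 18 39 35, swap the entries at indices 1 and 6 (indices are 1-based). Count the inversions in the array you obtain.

8

Positions 1 and 6 hold 24 and 18; after swapping, the array is [18, 20, 19, 8, 17, 24, 39, 35].
Element-by-element contributions:
18: 2
20: 3
19: 2
8: 0
17: 0
24: 0
39: 1
35: 0
Sum: 2 + 3 + 2 + 0 + 0 + 0 + 1 + 0 = 8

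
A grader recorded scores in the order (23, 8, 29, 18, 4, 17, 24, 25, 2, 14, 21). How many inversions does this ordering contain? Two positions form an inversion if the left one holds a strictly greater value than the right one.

30

Element-by-element contributions:
23: 7
8: 2
29: 8
18: 4
4: 1
17: 2
24: 3
25: 3
2: 0
14: 0
21: 0
Sum: 7 + 2 + 8 + 4 + 1 + 2 + 3 + 3 + 0 + 0 + 0 = 30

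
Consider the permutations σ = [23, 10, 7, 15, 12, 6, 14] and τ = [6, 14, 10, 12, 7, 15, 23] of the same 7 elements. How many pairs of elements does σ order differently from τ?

Assign each item its position (1..7) in the first ordering, then rewrite the second ordering as that position sequence:
positions: 23→1, 10→2, 7→3, 15→4, 12→5, 6→6, 14→7
second ordering as positions: [6, 7, 2, 5, 3, 4, 1]
Discordant pairs = inversions in this position sequence.
6: 2, 5, 3, 4, 1 → 5
7: 2, 5, 3, 4, 1 → 5
2: 1 → 1
5: 3, 4, 1 → 3
3: 1 → 1
4: 1 → 1
1: 0
Total: 5 + 5 + 1 + 3 + 1 + 1 + 0 = 16

16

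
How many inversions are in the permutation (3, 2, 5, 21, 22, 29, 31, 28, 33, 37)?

Count, for each position, how many later elements it exceeds:
3: 1
2: 0
5: 0
21: 0
22: 0
29: 1
31: 1
28: 0
33: 0
37: 0
Sum: 1 + 0 + 0 + 0 + 0 + 1 + 1 + 0 + 0 + 0 = 3

3 inversions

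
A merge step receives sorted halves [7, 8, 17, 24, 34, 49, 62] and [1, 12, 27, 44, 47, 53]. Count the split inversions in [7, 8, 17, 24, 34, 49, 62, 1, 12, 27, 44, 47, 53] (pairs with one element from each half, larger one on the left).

Split inversions: 20

Take each right-half value and tally the left-half values above it:
r = 1: 7, 8, 17, 24, 34, 49, 62 → 7
r = 12: 17, 24, 34, 49, 62 → 5
r = 27: 34, 49, 62 → 3
r = 44: 49, 62 → 2
r = 47: 49, 62 → 2
r = 53: 62 → 1
Cross-inversions: 7 + 5 + 3 + 2 + 2 + 1 = 20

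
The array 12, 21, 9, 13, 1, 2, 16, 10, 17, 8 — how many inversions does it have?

Element-by-element contributions:
12 → 9, 1, 2, 10, 8 → 5
21 → 9, 13, 1, 2, 16, 10, 17, 8 → 8
9 → 1, 2, 8 → 3
13 → 1, 2, 10, 8 → 4
1 → none → 0
2 → none → 0
16 → 10, 8 → 2
10 → 8 → 1
17 → 8 → 1
8 → none → 0
Sum: 5 + 8 + 3 + 4 + 0 + 0 + 2 + 1 + 1 + 0 = 24

24 inversions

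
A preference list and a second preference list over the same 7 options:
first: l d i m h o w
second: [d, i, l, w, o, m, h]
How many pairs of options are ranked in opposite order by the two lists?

7 pairs

Assign each item its position (1..7) in the first ordering, then rewrite the second ordering as that position sequence:
positions: l→1, d→2, i→3, m→4, h→5, o→6, w→7
second ordering as positions: [2, 3, 1, 7, 6, 4, 5]
Discordant pairs = inversions in this position sequence.
2: 1 → 1
3: 1 → 1
1: 0
7: 6, 4, 5 → 3
6: 4, 5 → 2
4: 0
5: 0
Total: 1 + 1 + 0 + 3 + 2 + 0 + 0 = 7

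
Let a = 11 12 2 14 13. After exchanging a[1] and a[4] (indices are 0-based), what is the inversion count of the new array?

4

Positions 1 and 4 hold 12 and 13; after swapping, the array is [11, 13, 2, 14, 12].
Element-by-element contributions:
11 → 2 → 1
13 → 2, 12 → 2
2 → none → 0
14 → 12 → 1
12 → none → 0
Sum: 1 + 2 + 0 + 1 + 0 = 4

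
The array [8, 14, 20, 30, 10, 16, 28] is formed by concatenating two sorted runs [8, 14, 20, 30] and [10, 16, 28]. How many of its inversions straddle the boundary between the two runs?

Count, for every r in R, how many entries of L exceed r:
r = 10: 14, 20, 30 → 3
r = 16: 20, 30 → 2
r = 28: 30 → 1
Cross-inversions: 3 + 2 + 1 = 6

There are 6 split inversions.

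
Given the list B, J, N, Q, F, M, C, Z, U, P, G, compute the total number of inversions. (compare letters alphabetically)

Count, for each position, how many later elements it exceeds:
B: 0
J: 3
N: 4
Q: 5
F: 1
M: 2
C: 0
Z: 3
U: 2
P: 1
G: 0
Sum: 0 + 3 + 4 + 5 + 1 + 2 + 0 + 3 + 2 + 1 + 0 = 21

Inversions: 21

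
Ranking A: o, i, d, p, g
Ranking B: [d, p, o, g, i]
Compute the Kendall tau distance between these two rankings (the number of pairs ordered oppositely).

Assign each item its position (1..5) in the first ordering, then rewrite the second ordering as that position sequence:
positions: o→1, i→2, d→3, p→4, g→5
second ordering as positions: [3, 4, 1, 5, 2]
Discordant pairs = inversions in this position sequence.
3: 1, 2 → 2
4: 1, 2 → 2
1: 0
5: 2 → 1
2: 0
Total: 2 + 2 + 0 + 1 + 0 = 5

5 discordant pairs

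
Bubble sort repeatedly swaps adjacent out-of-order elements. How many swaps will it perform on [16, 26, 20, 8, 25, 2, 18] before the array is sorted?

The minimum number of adjacent swaps to sort an array equals its inversion count, since every such swap removes exactly one inversion.
Count inversions — for each element, later elements that are smaller:
16: 8, 2 → 2
26: 20, 8, 25, 2, 18 → 5
20: 8, 2, 18 → 3
8: 2 → 1
25: 2, 18 → 2
2: none → 0
18: none → 0
Total inversions: 2 + 5 + 3 + 1 + 2 + 0 + 0 = 13

13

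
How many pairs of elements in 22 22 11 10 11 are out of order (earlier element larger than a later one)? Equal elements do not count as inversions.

7

Out-of-order index pairs (1-indexed):
(1,3): 22 > 11
(1,4): 22 > 10
(1,5): 22 > 11
(2,3): 22 > 11
(2,4): 22 > 10
(2,5): 22 > 11
(3,4): 11 > 10
That's 7 pairs.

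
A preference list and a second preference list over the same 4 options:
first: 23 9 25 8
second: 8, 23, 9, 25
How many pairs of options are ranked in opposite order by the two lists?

3 pairs

Assign each item its position (1..4) in the first ordering, then rewrite the second ordering as that position sequence:
positions: 23→1, 9→2, 25→3, 8→4
second ordering as positions: [4, 1, 2, 3]
Discordant pairs = inversions in this position sequence.
4: 1, 2, 3 → 3
1: 0
2: 0
3: 0
Total: 3 + 0 + 0 + 0 = 3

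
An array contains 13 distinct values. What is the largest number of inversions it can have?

There are 78 inversions.

A reversed (strictly descending) arrangement makes every pair an inversion, giving C(13, 2) inversions.
C(13, 2) = 13·12/2 = 78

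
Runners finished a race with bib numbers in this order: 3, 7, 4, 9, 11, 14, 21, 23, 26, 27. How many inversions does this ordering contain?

There is 1 inversion.

Count, for each position, how many later elements it exceeds:
3: 0
7: 1
4: 0
9: 0
11: 0
14: 0
21: 0
23: 0
26: 0
27: 0
Sum: 0 + 1 + 0 + 0 + 0 + 0 + 0 + 0 + 0 + 0 = 1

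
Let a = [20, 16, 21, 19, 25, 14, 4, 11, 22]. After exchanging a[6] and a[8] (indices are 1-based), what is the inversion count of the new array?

20 inversions

Positions 6 and 8 hold 14 and 11; after swapping, the array is [20, 16, 21, 19, 25, 11, 4, 14, 22].
Sweep left to right; for each value list the smaller values that follow it:
20: 5
16: 3
21: 4
19: 3
25: 4
11: 1
4: 0
14: 0
22: 0
Sum: 5 + 3 + 4 + 3 + 4 + 1 + 0 + 0 + 0 = 20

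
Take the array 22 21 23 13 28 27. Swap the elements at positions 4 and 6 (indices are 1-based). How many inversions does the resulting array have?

6

Positions 4 and 6 hold 13 and 27; after swapping, the array is [22, 21, 23, 27, 28, 13].
Sweep left to right; for each value list the smaller values that follow it:
22: 2
21: 1
23: 1
27: 1
28: 1
13: 0
Sum: 2 + 1 + 1 + 1 + 1 + 0 = 6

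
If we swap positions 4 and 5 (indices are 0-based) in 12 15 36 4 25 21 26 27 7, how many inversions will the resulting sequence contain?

Inversions: 14

Positions 4 and 5 hold 25 and 21; after swapping, the array is [12, 15, 36, 4, 21, 25, 26, 27, 7].
Sweep left to right; for each value list the smaller values that follow it:
12: 2
15: 2
36: 6
4: 0
21: 1
25: 1
26: 1
27: 1
7: 0
Sum: 2 + 2 + 6 + 0 + 1 + 1 + 1 + 1 + 0 = 14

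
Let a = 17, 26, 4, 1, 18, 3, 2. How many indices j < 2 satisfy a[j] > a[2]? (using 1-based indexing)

The element at index 2 is 26.
Elements before it: 17
None of them are larger than 26.

0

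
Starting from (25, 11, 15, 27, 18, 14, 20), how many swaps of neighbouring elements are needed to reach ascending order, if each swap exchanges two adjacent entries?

There are 10 adjacent swaps.

Each adjacent swap fixes exactly one inversion, so the minimum swap count equals the number of inversions.
Count inversions — for each element, later elements that are smaller:
25: 11, 15, 18, 14, 20 → 5
11: none → 0
15: 14 → 1
27: 18, 14, 20 → 3
18: 14 → 1
14: none → 0
20: none → 0
Total inversions: 5 + 0 + 1 + 3 + 1 + 0 + 0 = 10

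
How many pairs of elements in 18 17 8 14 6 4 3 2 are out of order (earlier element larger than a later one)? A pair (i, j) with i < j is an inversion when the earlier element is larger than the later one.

Sweep left to right; for each value list the smaller values that follow it:
18: 7
17: 6
8: 4
14: 4
6: 3
4: 2
3: 1
2: 0
Sum: 7 + 6 + 4 + 4 + 3 + 2 + 1 + 0 = 27

27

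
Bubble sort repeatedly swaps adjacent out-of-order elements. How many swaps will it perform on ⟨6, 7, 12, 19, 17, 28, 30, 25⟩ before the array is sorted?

The minimum number of adjacent swaps to sort an array equals its inversion count, since every such swap removes exactly one inversion.
Count inversions — for each element, later elements that are smaller:
6: none → 0
7: none → 0
12: none → 0
19: 17 → 1
17: none → 0
28: 25 → 1
30: 25 → 1
25: none → 0
Total inversions: 0 + 0 + 0 + 1 + 0 + 1 + 1 + 0 = 3

3 adjacent swaps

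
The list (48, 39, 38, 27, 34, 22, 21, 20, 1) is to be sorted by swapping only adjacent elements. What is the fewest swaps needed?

Each adjacent swap fixes exactly one inversion, so the minimum swap count equals the number of inversions.
Count inversions — for each element, later elements that are smaller:
48: 39, 38, 27, 34, 22, 21, 20, 1 → 8
39: 38, 27, 34, 22, 21, 20, 1 → 7
38: 27, 34, 22, 21, 20, 1 → 6
27: 22, 21, 20, 1 → 4
34: 22, 21, 20, 1 → 4
22: 21, 20, 1 → 3
21: 20, 1 → 2
20: 1 → 1
1: none → 0
Total inversions: 8 + 7 + 6 + 4 + 4 + 3 + 2 + 1 + 0 = 35

35 adjacent swaps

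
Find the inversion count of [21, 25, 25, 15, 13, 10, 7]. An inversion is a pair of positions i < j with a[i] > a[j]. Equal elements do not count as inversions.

18

Element-by-element contributions:
21: 4
25: 4
25: 4
15: 3
13: 2
10: 1
7: 0
Sum: 4 + 4 + 4 + 3 + 2 + 1 + 0 = 18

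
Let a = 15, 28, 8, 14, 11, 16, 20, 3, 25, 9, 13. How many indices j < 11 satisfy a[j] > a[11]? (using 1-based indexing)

6 such elements

The element at index 11 is 13.
Elements before it: 15, 28, 8, 14, 11, 16, 20, 3, 25, 9
Those larger than 13: 15, 28, 14, 16, 20, 25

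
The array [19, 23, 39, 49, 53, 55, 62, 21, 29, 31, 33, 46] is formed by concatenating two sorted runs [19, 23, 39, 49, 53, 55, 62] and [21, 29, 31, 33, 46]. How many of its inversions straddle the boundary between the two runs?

Split inversions: 25

Count, for every r in R, how many entries of L exceed r:
r = 21: 23, 39, 49, 53, 55, 62 → 6
r = 29: 39, 49, 53, 55, 62 → 5
r = 31: 39, 49, 53, 55, 62 → 5
r = 33: 39, 49, 53, 55, 62 → 5
r = 46: 49, 53, 55, 62 → 4
Cross-inversions: 6 + 5 + 5 + 5 + 4 = 25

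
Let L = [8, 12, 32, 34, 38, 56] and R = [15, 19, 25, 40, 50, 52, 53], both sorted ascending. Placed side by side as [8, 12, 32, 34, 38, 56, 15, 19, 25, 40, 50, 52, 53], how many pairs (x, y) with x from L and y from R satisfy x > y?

16 cross-inversions

Count, for every r in R, how many entries of L exceed r:
r = 15: 32, 34, 38, 56 → 4
r = 19: 32, 34, 38, 56 → 4
r = 25: 32, 34, 38, 56 → 4
r = 40: 56 → 1
r = 50: 56 → 1
r = 52: 56 → 1
r = 53: 56 → 1
Cross-inversions: 4 + 4 + 4 + 1 + 1 + 1 + 1 = 16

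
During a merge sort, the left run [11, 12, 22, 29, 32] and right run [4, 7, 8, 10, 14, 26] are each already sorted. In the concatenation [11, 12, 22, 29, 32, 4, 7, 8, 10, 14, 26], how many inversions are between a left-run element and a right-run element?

Count, for every r in R, how many entries of L exceed r:
r = 4: 11, 12, 22, 29, 32 → 5
r = 7: 11, 12, 22, 29, 32 → 5
r = 8: 11, 12, 22, 29, 32 → 5
r = 10: 11, 12, 22, 29, 32 → 5
r = 14: 22, 29, 32 → 3
r = 26: 29, 32 → 2
Cross-inversions: 5 + 5 + 5 + 5 + 3 + 2 = 25

25 split inversions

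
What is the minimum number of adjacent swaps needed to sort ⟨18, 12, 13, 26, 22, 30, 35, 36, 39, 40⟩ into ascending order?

The minimum number of adjacent swaps to sort an array equals its inversion count, since every such swap removes exactly one inversion.
Count inversions — for each element, later elements that are smaller:
18: 12, 13 → 2
12: none → 0
13: none → 0
26: 22 → 1
22: none → 0
30: none → 0
35: none → 0
36: none → 0
39: none → 0
40: none → 0
Total inversions: 2 + 0 + 0 + 1 + 0 + 0 + 0 + 0 + 0 + 0 = 3

3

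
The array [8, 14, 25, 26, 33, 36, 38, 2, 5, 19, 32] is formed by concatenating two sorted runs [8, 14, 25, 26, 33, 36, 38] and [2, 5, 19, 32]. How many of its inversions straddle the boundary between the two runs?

Count, for every r in R, how many entries of L exceed r:
r = 2: 8, 14, 25, 26, 33, 36, 38 → 7
r = 5: 8, 14, 25, 26, 33, 36, 38 → 7
r = 19: 25, 26, 33, 36, 38 → 5
r = 32: 33, 36, 38 → 3
Cross-inversions: 7 + 7 + 5 + 3 = 22

Cross-inversions: 22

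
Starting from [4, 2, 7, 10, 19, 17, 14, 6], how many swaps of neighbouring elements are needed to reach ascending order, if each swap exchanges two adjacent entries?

9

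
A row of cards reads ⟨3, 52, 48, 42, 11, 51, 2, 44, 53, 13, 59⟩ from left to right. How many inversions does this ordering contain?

22

Element-by-element contributions:
3 → 2 → 1
52 → 48, 42, 11, 51, 2, 44, 13 → 7
48 → 42, 11, 2, 44, 13 → 5
42 → 11, 2, 13 → 3
11 → 2 → 1
51 → 2, 44, 13 → 3
2 → none → 0
44 → 13 → 1
53 → 13 → 1
13 → none → 0
59 → none → 0
Sum: 1 + 7 + 5 + 3 + 1 + 3 + 0 + 1 + 1 + 0 + 0 = 22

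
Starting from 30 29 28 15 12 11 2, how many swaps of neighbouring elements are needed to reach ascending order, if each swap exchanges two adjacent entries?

Minimum adjacent swaps = number of inversions (each swap of adjacent out-of-order elements removes one inversion and no swap can remove more).
Count inversions — for each element, later elements that are smaller:
30: 29, 28, 15, 12, 11, 2 → 6
29: 28, 15, 12, 11, 2 → 5
28: 15, 12, 11, 2 → 4
15: 12, 11, 2 → 3
12: 11, 2 → 2
11: 2 → 1
2: none → 0
Total inversions: 6 + 5 + 4 + 3 + 2 + 1 + 0 = 21

21 adjacent swaps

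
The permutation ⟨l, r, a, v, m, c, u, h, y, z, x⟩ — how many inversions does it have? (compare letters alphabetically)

16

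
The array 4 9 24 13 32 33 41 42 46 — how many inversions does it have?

1 inversion

Sweep left to right; for each value list the smaller values that follow it:
4: 0
9: 0
24: 1
13: 0
32: 0
33: 0
41: 0
42: 0
46: 0
Sum: 0 + 0 + 1 + 0 + 0 + 0 + 0 + 0 + 0 = 1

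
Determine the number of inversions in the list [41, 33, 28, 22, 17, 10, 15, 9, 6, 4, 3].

For each element, count later entries that are smaller:
41: 10
33: 9
28: 8
22: 7
17: 6
10: 4
15: 4
9: 3
6: 2
4: 1
3: 0
Sum: 10 + 9 + 8 + 7 + 6 + 4 + 4 + 3 + 2 + 1 + 0 = 54

Inversions: 54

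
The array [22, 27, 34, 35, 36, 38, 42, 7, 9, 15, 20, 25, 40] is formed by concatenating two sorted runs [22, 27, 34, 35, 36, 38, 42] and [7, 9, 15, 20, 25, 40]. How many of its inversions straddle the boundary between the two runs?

Take each right-half value and tally the left-half values above it:
r = 7: 22, 27, 34, 35, 36, 38, 42 → 7
r = 9: 22, 27, 34, 35, 36, 38, 42 → 7
r = 15: 22, 27, 34, 35, 36, 38, 42 → 7
r = 20: 22, 27, 34, 35, 36, 38, 42 → 7
r = 25: 27, 34, 35, 36, 38, 42 → 6
r = 40: 42 → 1
Cross-inversions: 7 + 7 + 7 + 7 + 6 + 1 = 35

35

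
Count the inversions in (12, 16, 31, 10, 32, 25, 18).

8 out-of-order pairs

Sweep left to right; for each value list the smaller values that follow it:
12: 1
16: 1
31: 3
10: 0
32: 2
25: 1
18: 0
Sum: 1 + 1 + 3 + 0 + 2 + 1 + 0 = 8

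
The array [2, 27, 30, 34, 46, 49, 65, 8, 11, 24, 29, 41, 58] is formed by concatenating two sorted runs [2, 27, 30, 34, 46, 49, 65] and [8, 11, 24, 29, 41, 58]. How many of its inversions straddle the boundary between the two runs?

There are 27 split inversions.

Count, for every r in R, how many entries of L exceed r:
r = 8: 27, 30, 34, 46, 49, 65 → 6
r = 11: 27, 30, 34, 46, 49, 65 → 6
r = 24: 27, 30, 34, 46, 49, 65 → 6
r = 29: 30, 34, 46, 49, 65 → 5
r = 41: 46, 49, 65 → 3
r = 58: 65 → 1
Cross-inversions: 6 + 6 + 6 + 5 + 3 + 1 = 27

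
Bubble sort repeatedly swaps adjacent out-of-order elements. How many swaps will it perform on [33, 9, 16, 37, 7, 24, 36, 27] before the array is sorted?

12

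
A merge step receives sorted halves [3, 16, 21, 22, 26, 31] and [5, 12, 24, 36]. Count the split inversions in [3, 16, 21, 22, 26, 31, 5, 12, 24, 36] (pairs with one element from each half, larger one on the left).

Take each right-half value and tally the left-half values above it:
r = 5: 16, 21, 22, 26, 31 → 5
r = 12: 16, 21, 22, 26, 31 → 5
r = 24: 26, 31 → 2
r = 36: none → 0
Cross-inversions: 5 + 5 + 2 + 0 = 12

12 split inversions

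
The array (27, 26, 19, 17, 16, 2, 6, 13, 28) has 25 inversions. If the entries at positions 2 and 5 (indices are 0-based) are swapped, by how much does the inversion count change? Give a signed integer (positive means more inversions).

-5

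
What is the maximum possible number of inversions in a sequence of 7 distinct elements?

A reversed (strictly descending) arrangement makes every pair an inversion, giving C(7, 2) inversions.
C(7, 2) = 7·6/2 = 21

21 inversions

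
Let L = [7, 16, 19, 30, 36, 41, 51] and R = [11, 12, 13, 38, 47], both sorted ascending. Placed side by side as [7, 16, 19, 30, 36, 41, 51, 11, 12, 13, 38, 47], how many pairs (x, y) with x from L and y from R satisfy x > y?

Count, for every r in R, how many entries of L exceed r:
r = 11: 16, 19, 30, 36, 41, 51 → 6
r = 12: 16, 19, 30, 36, 41, 51 → 6
r = 13: 16, 19, 30, 36, 41, 51 → 6
r = 38: 41, 51 → 2
r = 47: 51 → 1
Cross-inversions: 6 + 6 + 6 + 2 + 1 = 21

21 split inversions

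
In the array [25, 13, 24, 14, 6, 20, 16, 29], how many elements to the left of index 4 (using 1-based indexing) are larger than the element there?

The element at index 4 is 14.
Elements before it: 25, 13, 24
Those larger than 14: 25, 24

2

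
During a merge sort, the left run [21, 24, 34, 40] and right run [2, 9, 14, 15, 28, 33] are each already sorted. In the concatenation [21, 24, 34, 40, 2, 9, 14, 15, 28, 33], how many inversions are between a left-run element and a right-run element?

20 cross-inversions

Count, for every r in R, how many entries of L exceed r:
r = 2: 21, 24, 34, 40 → 4
r = 9: 21, 24, 34, 40 → 4
r = 14: 21, 24, 34, 40 → 4
r = 15: 21, 24, 34, 40 → 4
r = 28: 34, 40 → 2
r = 33: 34, 40 → 2
Cross-inversions: 4 + 4 + 4 + 4 + 2 + 2 = 20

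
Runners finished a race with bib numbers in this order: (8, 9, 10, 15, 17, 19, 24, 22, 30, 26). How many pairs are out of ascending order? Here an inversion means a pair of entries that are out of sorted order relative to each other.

2

For each element, count later entries that are smaller:
8: 0
9: 0
10: 0
15: 0
17: 0
19: 0
24: 1
22: 0
30: 1
26: 0
Sum: 0 + 0 + 0 + 0 + 0 + 0 + 1 + 0 + 1 + 0 = 2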